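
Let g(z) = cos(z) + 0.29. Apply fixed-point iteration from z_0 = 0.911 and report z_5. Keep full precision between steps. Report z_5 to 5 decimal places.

z_1 = g(0.911000) = 0.902956
z_2 = g(0.902956) = 0.909292
z_3 = g(0.909292) = 0.904305
z_4 = g(0.904305) = 0.908232
z_5 = g(0.908232) = 0.905140

0.90514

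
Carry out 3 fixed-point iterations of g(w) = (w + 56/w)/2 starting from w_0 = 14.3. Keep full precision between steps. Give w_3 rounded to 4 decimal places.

w_1 = g(14.300000) = 9.108042
w_2 = g(9.108042) = 7.628227
w_3 = g(7.628227) = 7.484691

7.4847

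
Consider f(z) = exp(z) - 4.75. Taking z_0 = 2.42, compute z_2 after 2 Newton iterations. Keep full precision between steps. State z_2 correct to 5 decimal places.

f'(z) = exp(z)
z_0 = 2.420000: f = 6.495859, f' = 11.245859 → z_1 = 2.420000 - (6.495859)/(11.245859) = 1.842378
z_1 = 1.842378: f = 1.561527, f' = 6.311527 → z_2 = 1.842378 - (1.561527)/(6.311527) = 1.594969

1.59497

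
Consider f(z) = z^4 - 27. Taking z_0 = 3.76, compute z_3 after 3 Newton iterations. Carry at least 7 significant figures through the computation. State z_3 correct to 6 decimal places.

f'(z) = 4z^3
z_0 = 3.760000: f = 172.871734, f' = 212.629504 → z_1 = 3.760000 - (172.871734)/(212.629504) = 2.946981
z_1 = 2.946981: f = 48.424007, f' = 102.374594 → z_2 = 2.946981 - (48.424007)/(102.374594) = 2.473973
z_2 = 2.473973: f = 10.461063, f' = 60.568255 → z_3 = 2.473973 - (10.461063)/(60.568255) = 2.301258

2.301258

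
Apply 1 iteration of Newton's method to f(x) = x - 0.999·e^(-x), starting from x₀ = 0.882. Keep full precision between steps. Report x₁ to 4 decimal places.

f'(x) = 1 + 0.999·e^(-x)
x_0 = 0.882000: f = 0.468460, f' = 1.413540 → x_1 = 0.882000 - (0.468460)/(1.413540) = 0.550591

0.5506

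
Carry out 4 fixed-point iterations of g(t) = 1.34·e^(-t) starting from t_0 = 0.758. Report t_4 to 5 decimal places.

0.69576

t_1 = g(0.758000) = 0.627928
t_2 = g(0.627928) = 0.715154
t_3 = g(0.715154) = 0.655417
t_4 = g(0.655417) = 0.695762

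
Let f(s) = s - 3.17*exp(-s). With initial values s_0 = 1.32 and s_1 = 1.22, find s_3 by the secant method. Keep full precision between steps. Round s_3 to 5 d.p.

f(s_0) = 0.473181, f(s_1) = 0.284120
s_2 = 1.220000 - (0.284120)·(1.220000 - 1.320000)/(0.284120 - (0.473181)) = 1.069720; f(s_2) = -0.017921
s_3 = 1.069720 - (-0.017921)·(1.069720 - 1.220000)/(-0.017921 - (0.284120)) = 1.078637; f(s_3) = 0.000650

1.07864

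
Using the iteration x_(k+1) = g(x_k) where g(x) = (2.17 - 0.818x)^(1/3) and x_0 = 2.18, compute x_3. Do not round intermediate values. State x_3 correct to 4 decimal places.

x_1 = g(2.180000) = 0.728585
x_2 = g(0.728585) = 1.163241
x_3 = g(1.163241) = 1.068082

1.0681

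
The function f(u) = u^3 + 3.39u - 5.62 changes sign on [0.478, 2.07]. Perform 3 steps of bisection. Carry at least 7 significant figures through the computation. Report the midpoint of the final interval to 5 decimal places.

1.17450

f(0.478000) = -3.890365, f(2.070000) = 10.267043 (opposite signs)
step 1: m = 1.274000, f(m) = 0.766659 > 0 → root in [0.478000, 1.274000]
step 2: m = 0.876000, f(m) = -1.978139 < 0 → root in [0.876000, 1.274000]
step 3: m = 1.075000, f(m) = -0.733453 < 0 → root in [1.075000, 1.274000]
Midpoint of [1.075000, 1.274000] = 1.174500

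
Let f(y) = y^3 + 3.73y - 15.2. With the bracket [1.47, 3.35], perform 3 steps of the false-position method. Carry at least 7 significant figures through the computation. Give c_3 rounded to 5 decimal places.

f(1.470000) = -6.540377, f(3.350000) = 34.890875
step 1: c = 1.766779, f(c) = -3.094905 < 0 → new bracket [1.766779, 3.350000]
step 2: c = 1.895772, f(c) = -1.315456 < 0 → new bracket [1.895772, 3.350000]
step 3: c = 1.948607, f(c) = -0.532694 < 0 → new bracket [1.948607, 3.350000]

1.94861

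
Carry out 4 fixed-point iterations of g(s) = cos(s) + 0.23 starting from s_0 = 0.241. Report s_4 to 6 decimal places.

s_1 = g(0.241000) = 1.201100
s_2 = g(1.201100) = 0.591332
s_3 = g(0.591332) = 1.060199
s_4 = g(1.060199) = 0.718699

0.718699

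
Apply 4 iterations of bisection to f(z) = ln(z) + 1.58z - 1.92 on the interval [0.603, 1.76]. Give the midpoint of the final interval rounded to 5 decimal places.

1.14534

f(0.603000) = -1.473098, f(1.760000) = 1.426114 (opposite signs)
step 1: m = 1.181500, f(m) = 0.113555 > 0 → root in [0.603000, 1.181500]
step 2: m = 0.892250, f(m) = -0.624254 < 0 → root in [0.892250, 1.181500]
step 3: m = 1.036875, f(m) = -0.245526 < 0 → root in [1.036875, 1.181500]
step 4: m = 1.109187, f(m) = -0.063856 < 0 → root in [1.109187, 1.181500]
Midpoint of [1.109187, 1.181500] = 1.145344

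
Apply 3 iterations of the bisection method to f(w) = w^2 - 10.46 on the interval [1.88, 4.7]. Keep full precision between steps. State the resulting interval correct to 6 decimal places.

[2.937500, 3.290000]

f(1.880000) = -6.925600, f(4.700000) = 11.630000 (opposite signs)
step 1: m = 3.290000, f(m) = 0.364100 > 0 → root in [1.880000, 3.290000]
step 2: m = 2.585000, f(m) = -3.777775 < 0 → root in [2.585000, 3.290000]
step 3: m = 2.937500, f(m) = -1.831094 < 0 → root in [2.937500, 3.290000]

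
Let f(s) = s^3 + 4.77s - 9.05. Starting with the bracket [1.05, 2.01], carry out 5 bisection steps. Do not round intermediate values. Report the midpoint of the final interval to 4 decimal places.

f(1.050000) = -2.883875, f(2.010000) = 8.658301 (opposite signs)
step 1: m = 1.530000, f(m) = 1.829677 > 0 → root in [1.050000, 1.530000]
step 2: m = 1.290000, f(m) = -0.750011 < 0 → root in [1.290000, 1.530000]
step 3: m = 1.410000, f(m) = 0.478921 > 0 → root in [1.290000, 1.410000]
step 4: m = 1.350000, f(m) = -0.150125 < 0 → root in [1.350000, 1.410000]
step 5: m = 1.380000, f(m) = 0.160672 > 0 → root in [1.350000, 1.380000]
Midpoint of [1.350000, 1.380000] = 1.365000

1.3650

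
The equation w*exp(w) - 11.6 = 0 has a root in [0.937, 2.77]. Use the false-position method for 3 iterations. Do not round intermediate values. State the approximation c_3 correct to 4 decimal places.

False-position update: c = (a·f(b) − b·f(a))/(f(b) − f(a)); replace the endpoint whose sign matches f(c).
f(0.937000) = -9.208483, f(2.770000) = 32.605416
step 1: c = 1.340673, f(c) = -6.476463 < 0 → new bracket [1.340673, 2.770000]
step 2: c = 1.577534, f(c) = -3.960001 < 0 → new bracket [1.577534, 2.770000]
step 3: c = 1.706677, f(c) = -2.195148 < 0 → new bracket [1.706677, 2.770000]

1.7067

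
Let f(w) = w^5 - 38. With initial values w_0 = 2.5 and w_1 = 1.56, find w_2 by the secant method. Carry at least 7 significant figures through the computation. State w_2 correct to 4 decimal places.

f(w_0) = 59.656250, f(w_1) = -28.761042
w_2 = 1.560000 - (-28.761042)·(1.560000 - 2.500000)/(-28.761042 - (59.656250)) = 1.865770; f(w_2) = -15.390506

1.8658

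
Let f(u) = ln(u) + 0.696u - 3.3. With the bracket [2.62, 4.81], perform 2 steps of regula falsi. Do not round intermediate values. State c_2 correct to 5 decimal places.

False-position update: c = (a·f(b) − b·f(a))/(f(b) − f(a)); replace the endpoint whose sign matches f(c).
f(2.620000) = -0.513306, f(4.810000) = 1.618457
step 1: c = 3.147329, f(c) = 0.037095 > 0 → new bracket [2.620000, 3.147329]
step 2: c = 3.111789, f(c) = 0.001003 > 0 → new bracket [2.620000, 3.111789]

3.11179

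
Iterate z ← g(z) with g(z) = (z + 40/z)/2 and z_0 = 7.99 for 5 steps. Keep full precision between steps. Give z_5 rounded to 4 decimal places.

z_1 = g(7.990000) = 6.498129
z_2 = g(6.498129) = 6.326874
z_3 = g(6.326874) = 6.324556
z_4 = g(6.324556) = 6.324555
z_5 = g(6.324555) = 6.324555

6.3246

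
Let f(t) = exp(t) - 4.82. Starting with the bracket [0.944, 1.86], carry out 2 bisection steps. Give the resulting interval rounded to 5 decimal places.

[1.40200, 1.63100]

f(0.944000) = -2.249758, f(1.860000) = 1.603737 (opposite signs)
step 1: m = 1.402000, f(m) = -0.756682 < 0 → root in [1.402000, 1.860000]
step 2: m = 1.631000, f(m) = 0.288981 > 0 → root in [1.402000, 1.631000]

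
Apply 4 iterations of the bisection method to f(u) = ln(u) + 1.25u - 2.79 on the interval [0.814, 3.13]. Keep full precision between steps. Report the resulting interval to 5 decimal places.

f(0.814000) = -1.978295, f(3.130000) = 2.263533 (opposite signs)
step 1: m = 1.972000, f(m) = 0.354048 > 0 → root in [0.814000, 1.972000]
step 2: m = 1.393000, f(m) = -0.717290 < 0 → root in [1.393000, 1.972000]
step 3: m = 1.682500, f(m) = -0.166594 < 0 → root in [1.682500, 1.972000]
step 4: m = 1.827250, f(m) = 0.096875 > 0 → root in [1.682500, 1.827250]

[1.68250, 1.82725]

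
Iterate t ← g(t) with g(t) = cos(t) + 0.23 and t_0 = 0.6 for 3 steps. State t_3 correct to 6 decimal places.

0.979867

t_1 = g(0.600000) = 1.055336
t_2 = g(1.055336) = 0.722936
t_3 = g(0.722936) = 0.979867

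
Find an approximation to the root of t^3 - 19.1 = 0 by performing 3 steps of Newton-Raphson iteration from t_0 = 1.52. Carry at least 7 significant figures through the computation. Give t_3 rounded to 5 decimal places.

f'(t) = 3t^2
t_0 = 1.520000: f = -15.588192, f' = 6.931200 → t_1 = 1.520000 - (-15.588192)/(6.931200) = 3.768989
t_1 = 3.768989: f = 34.439533, f' = 42.615832 → t_2 = 3.768989 - (34.439533)/(42.615832) = 2.960850
t_2 = 2.960850: f = 6.856672, f' = 26.299890 → t_3 = 2.960850 - (6.856672)/(26.299890) = 2.700138

2.70014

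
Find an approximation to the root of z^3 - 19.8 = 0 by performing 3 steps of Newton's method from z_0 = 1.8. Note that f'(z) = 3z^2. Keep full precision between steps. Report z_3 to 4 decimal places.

2.7078

Newton update: z ← z − f(z)/f'(z).
z_0 = 1.800000: f = -13.968000, f' = 9.720000 → z_1 = 1.800000 - (-13.968000)/(9.720000) = 3.237037
z_1 = 3.237037: f = 14.118997, f' = 31.435226 → z_2 = 3.237037 - (14.118997)/(31.435226) = 2.787891
z_2 = 2.787891: f = 1.868434, f' = 23.317014 → z_3 = 2.787891 - (1.868434)/(23.317014) = 2.707760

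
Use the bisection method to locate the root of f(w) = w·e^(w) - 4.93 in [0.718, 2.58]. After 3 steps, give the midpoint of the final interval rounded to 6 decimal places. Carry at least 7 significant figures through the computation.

1.299875

f(0.718000) = -3.457864, f(2.580000) = 29.118616 (opposite signs)
step 1: m = 1.649000, f(m) = 3.647728 > 0 → root in [0.718000, 1.649000]
step 2: m = 1.183500, f(m) = -1.064944 < 0 → root in [1.183500, 1.649000]
step 3: m = 1.416250, f(m) = 0.907266 > 0 → root in [1.183500, 1.416250]
Midpoint of [1.183500, 1.416250] = 1.299875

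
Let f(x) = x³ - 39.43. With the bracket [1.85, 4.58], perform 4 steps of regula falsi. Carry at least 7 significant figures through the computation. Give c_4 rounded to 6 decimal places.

3.390437

False-position update: c = (a·f(b) − b·f(a))/(f(b) − f(a)); replace the endpoint whose sign matches f(c).
f(1.850000) = -33.098375, f(4.580000) = 56.641912
step 1: c = 2.856890, f(c) = -16.112586 < 0 → new bracket [2.856890, 4.580000]
step 2: c = 3.238499, f(c) = -5.465040 < 0 → new bracket [3.238499, 4.580000]
step 3: c = 3.356543, f(c) = -1.613921 < 0 → new bracket [3.356543, 4.580000]
step 4: c = 3.390437, f(c) = -0.456702 < 0 → new bracket [3.390437, 4.580000]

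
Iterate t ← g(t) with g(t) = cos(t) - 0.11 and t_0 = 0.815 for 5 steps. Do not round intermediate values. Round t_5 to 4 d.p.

t_1 = g(0.815000) = 0.575868
t_2 = g(0.575868) = 0.728720
t_3 = g(0.728720) = 0.636028
t_4 = g(0.636028) = 0.694462
t_5 = g(0.694462) = 0.658398

0.6584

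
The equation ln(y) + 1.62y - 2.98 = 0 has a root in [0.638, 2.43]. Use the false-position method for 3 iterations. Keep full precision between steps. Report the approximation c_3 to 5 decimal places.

f(0.638000) = -2.395857, f(2.430000) = 1.844491
step 1: c = 1.650505, f(c) = 0.194900 > 0 → new bracket [0.638000, 1.650505]
step 2: c = 1.574336, f(c) = 0.024257 > 0 → new bracket [0.638000, 1.574336]
step 3: c = 1.564951, f(c) = 0.003074 > 0 → new bracket [0.638000, 1.564951]

1.56495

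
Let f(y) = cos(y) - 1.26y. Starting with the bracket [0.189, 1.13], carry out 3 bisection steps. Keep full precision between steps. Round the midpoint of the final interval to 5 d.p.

f(0.189000) = 0.744053, f(1.130000) = -0.997140 (opposite signs)
step 1: m = 0.659500, f(m) = -0.040671 < 0 → root in [0.189000, 0.659500]
step 2: m = 0.424250, f(m) = 0.376793 > 0 → root in [0.424250, 0.659500]
step 3: m = 0.541875, f(m) = 0.173981 > 0 → root in [0.541875, 0.659500]
Midpoint of [0.541875, 0.659500] = 0.600688

0.60069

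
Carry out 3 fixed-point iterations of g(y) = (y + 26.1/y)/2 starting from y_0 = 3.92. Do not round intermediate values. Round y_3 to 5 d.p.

5.10882

y_1 = g(3.920000) = 5.289082
y_2 = g(5.289082) = 5.111888
y_3 = g(5.111888) = 5.108817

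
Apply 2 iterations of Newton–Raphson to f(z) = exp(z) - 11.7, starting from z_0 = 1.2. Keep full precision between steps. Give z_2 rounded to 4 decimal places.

f'(z) = exp(z)
z_0 = 1.200000: f = -8.379883, f' = 3.320117 → z_1 = 1.200000 - (-8.379883)/(3.320117) = 3.723972
z_1 = 3.723972: f = 29.728634, f' = 41.428634 → z_2 = 3.723972 - (29.728634)/(41.428634) = 3.006386

3.0064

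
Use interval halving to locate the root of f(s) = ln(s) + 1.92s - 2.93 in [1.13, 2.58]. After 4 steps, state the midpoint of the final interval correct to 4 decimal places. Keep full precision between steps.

1.3566

f(1.130000) = -0.638182, f(2.580000) = 2.971389 (opposite signs)
step 1: m = 1.855000, f(m) = 1.249485 > 0 → root in [1.130000, 1.855000]
step 2: m = 1.492500, f(m) = 0.336053 > 0 → root in [1.130000, 1.492500]
step 3: m = 1.311250, f(m) = -0.141419 < 0 → root in [1.311250, 1.492500]
step 4: m = 1.401875, f(m) = 0.099411 > 0 → root in [1.311250, 1.401875]
Midpoint of [1.311250, 1.401875] = 1.356562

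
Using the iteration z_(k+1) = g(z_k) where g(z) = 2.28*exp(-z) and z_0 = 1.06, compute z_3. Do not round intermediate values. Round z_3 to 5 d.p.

z_1 = g(1.060000) = 0.789919
z_2 = g(0.789919) = 1.034850
z_3 = g(1.034850) = 0.810038

0.81004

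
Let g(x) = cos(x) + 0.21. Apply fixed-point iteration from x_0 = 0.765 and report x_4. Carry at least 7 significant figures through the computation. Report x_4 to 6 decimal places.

x_1 = g(0.765000) = 0.931382
x_2 = g(0.931382) = 0.806725
x_3 = g(0.806725) = 0.901867
x_4 = g(0.901867) = 0.830147

0.830147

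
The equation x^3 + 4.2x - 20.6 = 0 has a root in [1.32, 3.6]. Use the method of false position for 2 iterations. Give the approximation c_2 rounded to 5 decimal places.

2.09229

f(1.320000) = -12.756032, f(3.600000) = 41.176000
step 1: c = 1.859267, f(c) = -6.363831 < 0 → new bracket [1.859267, 3.600000]
step 2: c = 2.092287, f(c) = -2.653067 < 0 → new bracket [2.092287, 3.600000]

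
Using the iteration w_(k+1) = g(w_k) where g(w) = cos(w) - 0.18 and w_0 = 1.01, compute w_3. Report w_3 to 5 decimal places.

w_1 = g(1.010000) = 0.351861
w_2 = g(0.351861) = 0.758733
w_3 = g(0.758733) = 0.545708

0.54571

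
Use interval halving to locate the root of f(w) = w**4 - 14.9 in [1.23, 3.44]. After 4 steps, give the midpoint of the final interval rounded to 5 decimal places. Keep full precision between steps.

f(1.230000) = -12.611134, f(3.440000) = 125.134089 (opposite signs)
step 1: m = 2.335000, f(m) = 14.826757 > 0 → root in [1.230000, 2.335000]
step 2: m = 1.782500, f(m) = -4.804725 < 0 → root in [1.782500, 2.335000]
step 3: m = 2.058750, f(m) = 3.064472 > 0 → root in [1.782500, 2.058750]
step 4: m = 1.920625, f(m) = -1.292752 < 0 → root in [1.920625, 2.058750]
Midpoint of [1.920625, 2.058750] = 1.989687

1.98969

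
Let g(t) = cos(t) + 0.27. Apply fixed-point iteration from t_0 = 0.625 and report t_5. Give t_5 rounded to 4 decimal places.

t_1 = g(0.625000) = 1.080963
t_2 = g(1.080963) = 0.740479
t_3 = g(0.740479) = 1.008146
t_4 = g(1.008146) = 0.803430
t_5 = g(0.803430) = 0.964242

0.9642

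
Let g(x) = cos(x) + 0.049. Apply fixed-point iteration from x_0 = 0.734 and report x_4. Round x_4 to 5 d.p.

x_1 = g(0.734000) = 0.791501
x_2 = g(0.791501) = 0.751778
x_3 = g(0.751778) = 0.779476
x_4 = g(0.779476) = 0.760282

0.76028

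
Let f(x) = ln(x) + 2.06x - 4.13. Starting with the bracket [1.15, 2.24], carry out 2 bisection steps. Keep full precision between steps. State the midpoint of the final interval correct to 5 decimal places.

1.83125

f(1.150000) = -1.621238, f(2.240000) = 1.290876 (opposite signs)
step 1: m = 1.695000, f(m) = -0.110617 < 0 → root in [1.695000, 2.240000]
step 2: m = 1.967500, f(m) = 0.599814 > 0 → root in [1.695000, 1.967500]
Midpoint of [1.695000, 1.967500] = 1.831250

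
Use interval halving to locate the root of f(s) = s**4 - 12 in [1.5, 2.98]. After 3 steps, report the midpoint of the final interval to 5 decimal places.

f(1.500000) = -6.937500, f(2.980000) = 66.861504 (opposite signs)
step 1: m = 2.240000, f(m) = 13.176310 > 0 → root in [1.500000, 2.240000]
step 2: m = 1.870000, f(m) = 0.228310 > 0 → root in [1.500000, 1.870000]
step 3: m = 1.685000, f(m) = -3.938801 < 0 → root in [1.685000, 1.870000]
Midpoint of [1.685000, 1.870000] = 1.777500

1.77750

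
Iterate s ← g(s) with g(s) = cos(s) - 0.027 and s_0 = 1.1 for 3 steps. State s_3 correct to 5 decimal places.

s_1 = g(1.100000) = 0.426596
s_2 = g(0.426596) = 0.883379
s_3 = g(0.883379) = 0.607543

0.60754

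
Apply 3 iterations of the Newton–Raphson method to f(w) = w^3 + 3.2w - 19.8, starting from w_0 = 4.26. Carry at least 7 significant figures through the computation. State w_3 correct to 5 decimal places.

2.32073

Newton update: w ← w − f(w)/f'(w).
f'(w) = 3w^2 + 3.2
w_0 = 4.260000: f = 71.140776, f' = 57.642800 → w_1 = 4.260000 - (71.140776)/(57.642800) = 3.025834
w_1 = 3.025834: f = 17.586215, f' = 30.667017 → w_2 = 3.025834 - (17.586215)/(30.667017) = 2.452377
w_2 = 2.452377: f = 2.796580, f' = 21.242461 → w_3 = 2.452377 - (2.796580)/(21.242461) = 2.320727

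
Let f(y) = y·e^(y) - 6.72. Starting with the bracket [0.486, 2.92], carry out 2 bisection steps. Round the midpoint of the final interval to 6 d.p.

f(0.486000) = -5.929861, f(2.920000) = 47.420559 (opposite signs)
step 1: m = 1.703000, f(m) = 2.630141 > 0 → root in [0.486000, 1.703000]
step 2: m = 1.094500, f(m) = -3.449975 < 0 → root in [1.094500, 1.703000]
Midpoint of [1.094500, 1.703000] = 1.398750

1.398750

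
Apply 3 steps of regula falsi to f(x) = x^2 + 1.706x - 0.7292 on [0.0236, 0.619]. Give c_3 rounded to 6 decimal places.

f(0.023600) = -0.688381, f(0.619000) = 0.709975
step 1: c = 0.316703, f(c) = -0.088604 < 0 → new bracket [0.316703, 0.619000]
step 2: c = 0.350243, f(c) = -0.009014 < 0 → new bracket [0.350243, 0.619000]
step 3: c = 0.353613, f(c) = -0.000894 < 0 → new bracket [0.353613, 0.619000]

0.353613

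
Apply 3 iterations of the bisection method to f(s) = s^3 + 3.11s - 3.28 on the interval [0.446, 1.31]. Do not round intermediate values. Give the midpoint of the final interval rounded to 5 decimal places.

f(0.446000) = -1.804223, f(1.310000) = 3.042191 (opposite signs)
step 1: m = 0.878000, f(m) = 0.127416 > 0 → root in [0.446000, 0.878000]
step 2: m = 0.662000, f(m) = -0.931062 < 0 → root in [0.662000, 0.878000]
step 3: m = 0.770000, f(m) = -0.428767 < 0 → root in [0.770000, 0.878000]
Midpoint of [0.770000, 0.878000] = 0.824000

0.82400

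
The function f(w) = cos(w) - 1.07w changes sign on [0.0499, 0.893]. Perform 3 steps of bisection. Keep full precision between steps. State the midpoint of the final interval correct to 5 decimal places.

0.73492

f(0.049900) = 0.945362, f(0.893000) = -0.328432 (opposite signs)
step 1: m = 0.471450, f(m) = 0.386459 > 0 → root in [0.471450, 0.893000]
step 2: m = 0.682225, f(m) = 0.046191 > 0 → root in [0.682225, 0.893000]
step 3: m = 0.787613, f(m) = -0.137206 < 0 → root in [0.682225, 0.787613]
Midpoint of [0.682225, 0.787613] = 0.734919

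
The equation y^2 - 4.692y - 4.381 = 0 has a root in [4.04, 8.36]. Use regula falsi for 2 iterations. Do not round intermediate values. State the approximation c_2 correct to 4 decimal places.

5.3102

f(4.040000) = -7.015080, f(8.360000) = 26.283480
step 1: c = 4.950104, f(c) = -3.103359 < 0 → new bracket [4.950104, 8.360000]
step 2: c = 5.310202, f(c) = -1.098225 < 0 → new bracket [5.310202, 8.360000]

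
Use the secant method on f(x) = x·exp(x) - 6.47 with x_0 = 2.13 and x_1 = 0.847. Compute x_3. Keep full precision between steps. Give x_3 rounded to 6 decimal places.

1.631500

f(x_0) = 11.453666, f(x_1) = -4.494255
x_2 = 0.847000 - (-4.494255)·(0.847000 - 2.130000)/(-4.494255 - (11.453666)) = 1.208560; f(x_2) = -2.422945
x_3 = 1.208560 - (-2.422945)·(1.208560 - 0.847000)/(-2.422945 - (-4.494255)) = 1.631500; f(x_3) = 1.869470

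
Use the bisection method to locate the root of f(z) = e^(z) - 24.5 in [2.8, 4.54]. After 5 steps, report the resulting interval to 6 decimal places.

f(2.800000) = -8.055353, f(4.540000) = 69.190800 (opposite signs)
step 1: m = 3.670000, f(m) = 14.751906 > 0 → root in [2.800000, 3.670000]
step 2: m = 3.235000, f(m) = 0.906372 > 0 → root in [2.800000, 3.235000]
step 3: m = 3.017500, f(m) = -4.059873 < 0 → root in [3.017500, 3.235000]
step 4: m = 3.126250, f(m) = -1.711637 < 0 → root in [3.126250, 3.235000]
step 5: m = 3.180625, f(m) = -0.438213 < 0 → root in [3.180625, 3.235000]

[3.180625, 3.235000]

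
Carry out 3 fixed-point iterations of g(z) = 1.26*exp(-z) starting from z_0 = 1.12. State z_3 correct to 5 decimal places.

0.54653

z_1 = g(1.120000) = 0.411113
z_2 = g(0.411113) = 0.835270
z_3 = g(0.835270) = 0.546535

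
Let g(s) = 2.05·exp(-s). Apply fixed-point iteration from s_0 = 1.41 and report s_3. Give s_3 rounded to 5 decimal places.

0.59159

s_1 = g(1.410000) = 0.500494
s_2 = g(0.500494) = 1.242774
s_3 = g(1.242774) = 0.591594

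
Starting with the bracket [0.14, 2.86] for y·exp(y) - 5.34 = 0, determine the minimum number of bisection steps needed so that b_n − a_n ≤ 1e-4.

Initial width b − a = 2.86 − 0.14 = 2.720000.
After n steps the width is (b−a)/2^n; need (b−a)/2^n ≤ 1e-4.
So n ≥ log₂(2.720000/1e-4) = log₂(27200.0000) ≈ 14.7313.
Hence n = 15.

15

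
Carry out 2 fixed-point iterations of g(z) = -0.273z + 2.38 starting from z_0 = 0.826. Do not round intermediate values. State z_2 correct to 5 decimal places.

1.79182

z_1 = g(0.826000) = 2.154502
z_2 = g(2.154502) = 1.791821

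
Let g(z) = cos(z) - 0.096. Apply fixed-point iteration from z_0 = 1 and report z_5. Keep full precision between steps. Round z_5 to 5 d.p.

0.64801

z_1 = g(1.000000) = 0.444302
z_2 = g(0.444302) = 0.806911
z_3 = g(0.806911) = 0.595733
z_4 = g(0.595733) = 0.731738
z_5 = g(0.731738) = 0.648015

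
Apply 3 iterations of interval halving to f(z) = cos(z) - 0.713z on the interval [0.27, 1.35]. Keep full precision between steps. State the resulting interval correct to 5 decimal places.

[0.81000, 0.94500]

f(0.270000) = 0.771261, f(1.350000) = -0.743543 (opposite signs)
step 1: m = 0.810000, f(m) = 0.111968 > 0 → root in [0.810000, 1.350000]
step 2: m = 1.080000, f(m) = -0.298712 < 0 → root in [0.810000, 1.080000]
step 3: m = 0.945000, f(m) = -0.088042 < 0 → root in [0.810000, 0.945000]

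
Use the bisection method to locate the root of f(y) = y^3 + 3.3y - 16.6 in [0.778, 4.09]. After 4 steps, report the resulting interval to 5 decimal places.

[2.02000, 2.22700]

f(0.778000) = -13.561689, f(4.090000) = 65.314929 (opposite signs)
step 1: m = 2.434000, f(m) = 5.852083 > 0 → root in [0.778000, 2.434000]
step 2: m = 1.606000, f(m) = -7.157947 < 0 → root in [1.606000, 2.434000]
step 3: m = 2.020000, f(m) = -1.691592 < 0 → root in [2.020000, 2.434000]
step 4: m = 2.227000, f(m) = 1.793971 > 0 → root in [2.020000, 2.227000]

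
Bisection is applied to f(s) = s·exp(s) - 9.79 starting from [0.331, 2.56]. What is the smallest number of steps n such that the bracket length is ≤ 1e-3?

12

Initial width b − a = 2.56 − 0.331 = 2.229000.
After n steps the width is (b−a)/2^n; need (b−a)/2^n ≤ 1e-3.
So n ≥ log₂(2.229000/1e-3) = log₂(2229.0000) ≈ 11.1222.
Hence n = 12.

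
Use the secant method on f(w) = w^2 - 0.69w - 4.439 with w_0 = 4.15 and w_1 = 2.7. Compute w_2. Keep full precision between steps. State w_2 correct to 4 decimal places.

2.5396

f(w_0) = 9.920000, f(w_1) = 0.988000
w_2 = 2.700000 - (0.988000)·(2.700000 - 4.150000)/(0.988000 - (9.920000)) = 2.539610; f(w_2) = 0.258290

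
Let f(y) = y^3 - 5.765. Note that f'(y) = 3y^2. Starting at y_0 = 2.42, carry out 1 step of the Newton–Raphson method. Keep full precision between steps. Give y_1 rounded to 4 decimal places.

1.9415

Newton update: y ← y − f(y)/f'(y).
y_0 = 2.420000: f = 8.407488, f' = 17.569200 → y_1 = 2.420000 - (8.407488)/(17.569200) = 1.941464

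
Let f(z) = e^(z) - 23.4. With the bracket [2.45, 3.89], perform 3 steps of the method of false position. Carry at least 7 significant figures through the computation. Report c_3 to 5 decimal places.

f(2.450000) = -11.811653, f(3.890000) = 25.510887
step 1: c = 2.905724, f(c) = -5.121526 < 0 → new bracket [2.905724, 3.890000]
step 2: c = 3.070288, f(c) = -1.851889 < 0 → new bracket [3.070288, 3.890000]
step 3: c = 3.125766, f(c) = -0.622674 < 0 → new bracket [3.125766, 3.890000]

3.12577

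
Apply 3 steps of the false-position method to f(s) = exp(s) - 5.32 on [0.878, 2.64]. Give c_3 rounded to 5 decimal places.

False-position update: c = (a·f(b) − b·f(a))/(f(b) − f(a)); replace the endpoint whose sign matches f(c).
f(0.878000) = -2.913917, f(2.640000) = 8.693204
step 1: c = 1.320342, f(c) = -1.575296 < 0 → new bracket [1.320342, 2.640000]
step 2: c = 1.522792, f(c) = -0.734992 < 0 → new bracket [1.522792, 2.640000]
step 3: c = 1.609886, f(c) = -0.317760 < 0 → new bracket [1.609886, 2.640000]

1.60989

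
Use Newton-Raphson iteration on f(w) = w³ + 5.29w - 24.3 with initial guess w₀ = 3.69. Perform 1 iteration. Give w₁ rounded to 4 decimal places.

2.7046

f'(w) = 3w² + 5.29
w_0 = 3.690000: f = 45.463509, f' = 46.138300 → w_1 = 3.690000 - (45.463509)/(46.138300) = 2.704625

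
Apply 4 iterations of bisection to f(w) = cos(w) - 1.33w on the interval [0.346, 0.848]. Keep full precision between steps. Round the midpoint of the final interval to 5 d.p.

f(0.346000) = 0.480557, f(0.848000) = -0.466356 (opposite signs)
step 1: m = 0.597000, f(m) = 0.033016 > 0 → root in [0.597000, 0.848000]
step 2: m = 0.722500, f(m) = -0.210770 < 0 → root in [0.597000, 0.722500]
step 3: m = 0.659750, f(m) = -0.087322 < 0 → root in [0.597000, 0.659750]
step 4: m = 0.628375, f(m) = -0.026755 < 0 → root in [0.597000, 0.628375]
Midpoint of [0.597000, 0.628375] = 0.612687

0.61269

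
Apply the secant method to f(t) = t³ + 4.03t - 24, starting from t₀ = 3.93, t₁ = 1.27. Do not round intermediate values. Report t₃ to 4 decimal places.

2.7033

Secant update: t_(k+1) = t_k − f(t_k)·(t_k − t_(k-1))/(f(t_k) − f(t_(k-1))).
f(t_0) = 52.536357, f(t_1) = -16.833517
t_2 = 1.270000 - (-16.833517)·(1.270000 - 3.930000)/(-16.833517 - (52.536357)) = 1.915484; f(t_2) = -9.252535
t_3 = 1.915484 - (-9.252535)·(1.915484 - 1.270000)/(-9.252535 - (-16.833517)) = 2.703293; f(t_3) = 6.649377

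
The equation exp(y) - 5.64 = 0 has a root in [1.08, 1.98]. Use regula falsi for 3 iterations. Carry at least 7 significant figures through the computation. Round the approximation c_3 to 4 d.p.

False-position update: c = (a·f(b) − b·f(a))/(f(b) − f(a)); replace the endpoint whose sign matches f(c).
f(1.080000) = -2.695320, f(1.980000) = 1.602743
step 1: c = 1.644391, f(c) = -0.462144 < 0 → new bracket [1.644391, 1.980000]
step 2: c = 1.719504, f(c) = -0.058241 < 0 → new bracket [1.719504, 1.980000]
step 3: c = 1.728638, f(c) = -0.007023 < 0 → new bracket [1.728638, 1.980000]

1.7286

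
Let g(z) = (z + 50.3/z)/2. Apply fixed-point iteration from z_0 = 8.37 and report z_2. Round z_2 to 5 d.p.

7.09291

z_1 = g(8.370000) = 7.189779
z_2 = g(7.189779) = 7.092911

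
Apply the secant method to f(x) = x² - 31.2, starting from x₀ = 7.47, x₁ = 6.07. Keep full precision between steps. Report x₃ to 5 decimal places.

5.58848

Secant update: x_(k+1) = x_k − f(x_k)·(x_k − x_(k-1))/(f(x_k) − f(x_(k-1))).
f(x_0) = 24.600900, f(x_1) = 5.644900
x_2 = 6.070000 - (5.644900)·(6.070000 - 7.470000)/(5.644900 - (24.600900)) = 5.653095; f(x_2) = 0.757478
x_3 = 5.653095 - (0.757478)·(5.653095 - 6.070000)/(0.757478 - (5.644900)) = 5.588480; f(x_3) = 0.031113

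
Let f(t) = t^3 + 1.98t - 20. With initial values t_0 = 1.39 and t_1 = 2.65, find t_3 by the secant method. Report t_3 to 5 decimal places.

Secant update: t_(k+1) = t_k − f(t_k)·(t_k − t_(k-1))/(f(t_k) − f(t_(k-1))).
f(t_0) = -14.562181, f(t_1) = 3.856625
t_2 = 2.650000 - (3.856625)·(2.650000 - 1.390000)/(3.856625 - (-14.562181)) = 2.386175; f(t_2) = -1.688902
t_3 = 2.386175 - (-1.688902)·(2.386175 - 2.650000)/(-1.688902 - (3.856625)) = 2.466523; f(t_3) = -0.110605

2.46652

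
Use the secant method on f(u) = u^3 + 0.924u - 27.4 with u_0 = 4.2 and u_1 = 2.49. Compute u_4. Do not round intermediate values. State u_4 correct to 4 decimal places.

2.9114

Secant update: u_(k+1) = u_k − f(u_k)·(u_k − u_(k-1))/(f(u_k) − f(u_(k-1))).
f(u_0) = 50.568800, f(u_1) = -9.660991
u_2 = 2.490000 - (-9.660991)·(2.490000 - 4.200000)/(-9.660991 - (50.568800)) = 2.764288; f(u_2) = -3.723082
u_3 = 2.764288 - (-3.723082)·(2.764288 - 2.490000)/(-3.723082 - (-9.660991)) = 2.936267; f(u_3) = 0.628613
u_4 = 2.936267 - (0.628613)·(2.936267 - 2.764288)/(0.628613 - (-3.723082)) = 2.911424; f(u_4) = -0.031479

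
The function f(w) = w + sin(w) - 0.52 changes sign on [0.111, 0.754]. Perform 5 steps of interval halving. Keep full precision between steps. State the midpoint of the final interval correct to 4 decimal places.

0.2617

f(0.111000) = -0.298228, f(0.754000) = 0.918560 (opposite signs)
step 1: m = 0.432500, f(m) = 0.331642 > 0 → root in [0.111000, 0.432500]
step 2: m = 0.271750, f(m) = 0.020168 > 0 → root in [0.111000, 0.271750]
step 3: m = 0.191375, f(m) = -0.138416 < 0 → root in [0.191375, 0.271750]
step 4: m = 0.231563, f(m) = -0.058939 < 0 → root in [0.231563, 0.271750]
step 5: m = 0.251656, f(m) = -0.019335 < 0 → root in [0.251656, 0.271750]
Midpoint of [0.251656, 0.271750] = 0.261703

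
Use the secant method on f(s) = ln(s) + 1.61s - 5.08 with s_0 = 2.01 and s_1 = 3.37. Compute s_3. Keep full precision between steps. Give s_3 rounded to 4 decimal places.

Secant update: s_(k+1) = s_k − f(s_k)·(s_k − s_(k-1))/(f(s_k) − f(s_(k-1))).
f(s_0) = -1.145765, f(s_1) = 1.560613
s_2 = 3.370000 - (1.560613)·(3.370000 - 2.010000)/(1.560613 - (-1.145765)) = 2.585766; f(s_2) = 0.033105
s_3 = 2.585766 - (0.033105)·(2.585766 - 3.370000)/(0.033105 - (1.560613)) = 2.568770; f(s_3) = -0.000854

2.5688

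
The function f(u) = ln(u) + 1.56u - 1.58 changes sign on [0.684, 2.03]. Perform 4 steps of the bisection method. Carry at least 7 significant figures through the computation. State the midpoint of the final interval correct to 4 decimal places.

f(0.684000) = -0.892757, f(2.030000) = 2.294836 (opposite signs)
step 1: m = 1.357000, f(m) = 0.842196 > 0 → root in [0.684000, 1.357000]
step 2: m = 1.020500, f(m) = 0.032273 > 0 → root in [0.684000, 1.020500]
step 3: m = 0.852250, f(m) = -0.410365 < 0 → root in [0.852250, 1.020500]
step 4: m = 0.936375, f(m) = -0.184994 < 0 → root in [0.936375, 1.020500]
Midpoint of [0.936375, 1.020500] = 0.978437

0.9784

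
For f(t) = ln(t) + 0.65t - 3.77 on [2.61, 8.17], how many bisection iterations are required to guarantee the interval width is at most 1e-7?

Initial width b − a = 8.17 − 2.61 = 5.560000.
After n steps the width is (b−a)/2^n; need (b−a)/2^n ≤ 1e-7.
So n ≥ log₂(5.560000/1e-7) = log₂(55600000.0000) ≈ 25.7286.
Hence n = 26.

26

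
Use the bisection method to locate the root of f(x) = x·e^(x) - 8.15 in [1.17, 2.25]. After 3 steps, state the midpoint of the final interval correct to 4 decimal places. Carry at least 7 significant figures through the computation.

f(1.170000) = -4.380269, f(2.250000) = 13.197406 (opposite signs)
step 1: m = 1.710000, f(m) = 1.304524 > 0 → root in [1.170000, 1.710000]
step 2: m = 1.440000, f(m) = -2.072198 < 0 → root in [1.440000, 1.710000]
step 3: m = 1.575000, f(m) = -0.541582 < 0 → root in [1.575000, 1.710000]
Midpoint of [1.575000, 1.710000] = 1.642500

1.6425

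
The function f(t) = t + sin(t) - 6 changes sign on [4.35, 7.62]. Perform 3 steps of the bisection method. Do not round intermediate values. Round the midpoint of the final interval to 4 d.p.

f(4.350000) = -2.585053, f(7.620000) = 2.592751 (opposite signs)
step 1: m = 5.985000, f(m) = -0.308786 < 0 → root in [5.985000, 7.620000]
step 2: m = 6.802500, f(m) = 1.298785 > 0 → root in [5.985000, 6.802500]
step 3: m = 6.393750, f(m) = 0.504090 > 0 → root in [5.985000, 6.393750]
Midpoint of [5.985000, 6.393750] = 6.189375

6.1894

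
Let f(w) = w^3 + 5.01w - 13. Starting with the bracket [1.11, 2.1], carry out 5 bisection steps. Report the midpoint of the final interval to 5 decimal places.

f(1.110000) = -6.071269, f(2.100000) = 6.782000 (opposite signs)
step 1: m = 1.605000, f(m) = -0.824430 < 0 → root in [1.605000, 2.100000]
step 2: m = 1.852500, f(m) = 2.638353 > 0 → root in [1.605000, 1.852500]
step 3: m = 1.728750, f(m) = 0.827539 > 0 → root in [1.605000, 1.728750]
step 4: m = 1.666875, f(m) = -0.017590 < 0 → root in [1.666875, 1.728750]
step 5: m = 1.697812, f(m) = 0.400099 > 0 → root in [1.666875, 1.697812]
Midpoint of [1.666875, 1.697812] = 1.682344

1.68234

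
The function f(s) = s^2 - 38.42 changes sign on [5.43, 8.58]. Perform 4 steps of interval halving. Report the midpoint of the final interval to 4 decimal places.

6.1191

f(5.430000) = -8.935100, f(8.580000) = 35.196400 (opposite signs)
step 1: m = 7.005000, f(m) = 10.650025 > 0 → root in [5.430000, 7.005000]
step 2: m = 6.217500, f(m) = 0.237306 > 0 → root in [5.430000, 6.217500]
step 3: m = 5.823750, f(m) = -4.503936 < 0 → root in [5.823750, 6.217500]
step 4: m = 6.020625, f(m) = -2.172075 < 0 → root in [6.020625, 6.217500]
Midpoint of [6.020625, 6.217500] = 6.119062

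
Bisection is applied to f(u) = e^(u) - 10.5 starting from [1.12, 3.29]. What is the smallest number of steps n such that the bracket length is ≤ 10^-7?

25

Initial width b − a = 3.29 − 1.12 = 2.170000.
After n steps the width is (b−a)/2^n; need (b−a)/2^n ≤ 10^-7.
So n ≥ log₂(2.170000/10^-7) = log₂(21700000.0000) ≈ 24.3712.
Hence n = 25.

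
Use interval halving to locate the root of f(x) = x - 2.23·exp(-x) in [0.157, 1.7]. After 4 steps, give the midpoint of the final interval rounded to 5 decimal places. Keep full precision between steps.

0.88028

f(0.157000) = -1.748990, f(1.700000) = 1.292616 (opposite signs)
step 1: m = 0.928500, f(m) = 0.047324 > 0 → root in [0.157000, 0.928500]
step 2: m = 0.542750, f(m) = -0.753210 < 0 → root in [0.542750, 0.928500]
step 3: m = 0.735625, f(m) = -0.333004 < 0 → root in [0.735625, 0.928500]
step 4: m = 0.832062, f(m) = -0.138324 < 0 → root in [0.832062, 0.928500]
Midpoint of [0.832062, 0.928500] = 0.880281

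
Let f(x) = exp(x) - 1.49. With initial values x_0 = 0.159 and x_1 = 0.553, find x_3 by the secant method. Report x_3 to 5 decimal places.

0.39737

Secant update: x_(k+1) = x_k − f(x_k)·(x_k − x_(k-1))/(f(x_k) − f(x_(k-1))).
f(x_0) = -0.317662, f(x_1) = 0.248461
x_2 = 0.553000 - (0.248461)·(0.553000 - 0.159000)/(0.248461 - (-0.317662)) = 0.380081; f(x_2) = -0.027597
x_3 = 0.380081 - (-0.027597)·(0.380081 - 0.553000)/(-0.027597 - (0.248461)) = 0.397367; f(x_3) = -0.002098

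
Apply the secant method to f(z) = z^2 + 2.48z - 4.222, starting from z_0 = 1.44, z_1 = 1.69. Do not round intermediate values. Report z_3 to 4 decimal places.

1.1625

f(z_0) = 1.422800, f(z_1) = 2.825300
z_2 = 1.690000 - (2.825300)·(1.690000 - 1.440000)/(2.825300 - (1.422800)) = 1.186381; f(z_2) = 0.127727
z_3 = 1.186381 - (0.127727)·(1.186381 - 1.690000)/(0.127727 - (2.825300)) = 1.162536; f(z_3) = 0.012578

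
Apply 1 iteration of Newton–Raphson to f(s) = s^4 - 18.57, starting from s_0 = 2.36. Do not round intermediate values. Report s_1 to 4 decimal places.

f'(s) = 4s^3
s_0 = 2.360000: f = 12.450444, f' = 52.577024 → s_1 = 2.360000 - (12.450444)/(52.577024) = 2.123196

2.1232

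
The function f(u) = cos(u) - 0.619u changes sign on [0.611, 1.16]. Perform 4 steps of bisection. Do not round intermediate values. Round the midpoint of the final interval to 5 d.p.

0.93697

f(0.611000) = 0.440866, f(1.160000) = -0.318700 (opposite signs)
step 1: m = 0.885500, f(m) = 0.084778 > 0 → root in [0.885500, 1.160000]
step 2: m = 1.022750, f(m) = -0.112062 < 0 → root in [0.885500, 1.022750]
step 3: m = 0.954125, f(m) = -0.012281 < 0 → root in [0.885500, 0.954125]
step 4: m = 0.919812, f(m) = 0.036605 > 0 → root in [0.919812, 0.954125]
Midpoint of [0.919812, 0.954125] = 0.936969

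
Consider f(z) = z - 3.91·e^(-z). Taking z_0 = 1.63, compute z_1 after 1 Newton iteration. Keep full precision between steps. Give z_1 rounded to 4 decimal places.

f'(z) = 1 + 3.91·e^(-z)
z_0 = 1.630000: f = 0.863915, f' = 1.766085 → z_1 = 1.630000 - (0.863915)/(1.766085) = 1.140830

1.1408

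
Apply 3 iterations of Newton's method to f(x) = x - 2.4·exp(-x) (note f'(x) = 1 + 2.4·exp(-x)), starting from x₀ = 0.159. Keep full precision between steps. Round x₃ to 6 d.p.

0.938704

x_0 = 0.159000: f = -1.888191, f' = 3.047191 → x_1 = 0.159000 - (-1.888191)/(3.047191) = 0.778650
x_1 = 0.778650: f = -0.323011, f' = 2.101661 → x_2 = 0.778650 - (-0.323011)/(2.101661) = 0.932343
x_2 = 0.932343: f = -0.012370, f' = 1.944713 → x_3 = 0.932343 - (-0.012370)/(1.944713) = 0.938704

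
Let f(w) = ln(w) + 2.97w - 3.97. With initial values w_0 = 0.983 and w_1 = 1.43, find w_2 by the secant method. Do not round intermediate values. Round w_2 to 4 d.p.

f(w_0) = -1.067636, f(w_1) = 0.634774
w_2 = 1.430000 - (0.634774)·(1.430000 - 0.983000)/(0.634774 - (-1.067636)) = 1.263328; f(w_2) = 0.015834

1.2633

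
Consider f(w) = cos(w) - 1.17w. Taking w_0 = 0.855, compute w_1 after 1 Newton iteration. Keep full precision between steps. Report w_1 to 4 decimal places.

0.6762

f'(w) = -sin(w) - 1.17
w_0 = 0.855000: f = -0.344131, f' = -1.924571 → w_1 = 0.855000 - (-0.344131)/(-1.924571) = 0.676191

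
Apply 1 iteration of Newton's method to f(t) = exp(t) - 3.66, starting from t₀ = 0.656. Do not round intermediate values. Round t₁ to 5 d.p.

1.55526

f'(t) = exp(t)
t_0 = 0.656000: f = -1.732931, f' = 1.927069 → t_1 = 0.656000 - (-1.732931)/(1.927069) = 1.555258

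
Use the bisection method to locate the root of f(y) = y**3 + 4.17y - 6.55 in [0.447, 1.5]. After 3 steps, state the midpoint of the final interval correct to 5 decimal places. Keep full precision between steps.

f(0.447000) = -4.596695, f(1.500000) = 3.080000 (opposite signs)
step 1: m = 0.973500, f(m) = -1.567917 < 0 → root in [0.973500, 1.500000]
step 2: m = 1.236750, f(m) = 0.498919 > 0 → root in [0.973500, 1.236750]
step 3: m = 1.105125, f(m) = -0.591938 < 0 → root in [1.105125, 1.236750]
Midpoint of [1.105125, 1.236750] = 1.170937

1.17094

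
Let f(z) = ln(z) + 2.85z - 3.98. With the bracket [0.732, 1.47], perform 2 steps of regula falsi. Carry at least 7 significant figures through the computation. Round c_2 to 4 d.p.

1.3041

f(0.732000) = -2.205775, f(1.470000) = 0.594762
step 1: c = 1.313268, f(c) = 0.035331 > 0 → new bracket [0.732000, 1.313268]
step 2: c = 1.304104, f(c) = 0.002212 > 0 → new bracket [0.732000, 1.304104]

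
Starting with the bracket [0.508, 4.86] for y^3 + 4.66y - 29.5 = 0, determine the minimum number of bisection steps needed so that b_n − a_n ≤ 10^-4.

16

Initial width b − a = 4.86 − 0.508 = 4.352000.
After n steps the width is (b−a)/2^n; need (b−a)/2^n ≤ 10^-4.
So n ≥ log₂(4.352000/10^-4) = log₂(43520.0000) ≈ 15.4094.
Hence n = 16.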